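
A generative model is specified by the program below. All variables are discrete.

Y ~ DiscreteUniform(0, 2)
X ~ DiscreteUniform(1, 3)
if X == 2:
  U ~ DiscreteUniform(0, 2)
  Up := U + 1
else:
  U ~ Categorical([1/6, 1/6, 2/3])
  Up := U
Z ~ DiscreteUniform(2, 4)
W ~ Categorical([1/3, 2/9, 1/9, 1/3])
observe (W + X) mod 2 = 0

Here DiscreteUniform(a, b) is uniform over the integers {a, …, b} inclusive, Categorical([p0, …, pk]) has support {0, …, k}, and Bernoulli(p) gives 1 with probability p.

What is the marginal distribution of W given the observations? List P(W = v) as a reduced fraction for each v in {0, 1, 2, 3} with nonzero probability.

Enumerate traces; 162 have nonzero weight after conditioning:
  (Y=0, X=1, U=0, Z=2, W=1) weight 1/729
  (Y=0, X=1, U=0, Z=2, W=3) weight 1/486
  (Y=0, X=1, U=0, Z=3, W=1) weight 1/729
  (Y=0, X=1, U=0, Z=3, W=3) weight 1/486
  (Y=0, X=1, U=0, Z=4, W=1) weight 1/729
  (Y=0, X=1, U=0, Z=4, W=3) weight 1/486
  (Y=0, X=1, U=1, Z=2, W=1) weight 1/729
  (Y=0, X=1, U=1, Z=2, W=3) weight 1/486
  (Y=0, X=2, U=0, Z=2, W=0) weight 1/243
  (Y=0, X=2, U=0, Z=2, W=2) weight 1/729
  … 152 more
Group by W:
  weight(W=0) = 1/9
  weight(W=1) = 4/27
  weight(W=2) = 1/27
  weight(W=3) = 2/9
Total weight = 1/9 + 4/27 + 1/27 + 2/9 = 14/27
P(W=0 | obs) = 1/9 / 14/27 = 3/14
P(W=1 | obs) = 4/27 / 14/27 = 2/7
P(W=2 | obs) = 1/27 / 14/27 = 1/14
P(W=3 | obs) = 2/9 / 14/27 = 3/7

P(W=0) = 3/14, P(W=1) = 2/7, P(W=2) = 1/14, P(W=3) = 3/7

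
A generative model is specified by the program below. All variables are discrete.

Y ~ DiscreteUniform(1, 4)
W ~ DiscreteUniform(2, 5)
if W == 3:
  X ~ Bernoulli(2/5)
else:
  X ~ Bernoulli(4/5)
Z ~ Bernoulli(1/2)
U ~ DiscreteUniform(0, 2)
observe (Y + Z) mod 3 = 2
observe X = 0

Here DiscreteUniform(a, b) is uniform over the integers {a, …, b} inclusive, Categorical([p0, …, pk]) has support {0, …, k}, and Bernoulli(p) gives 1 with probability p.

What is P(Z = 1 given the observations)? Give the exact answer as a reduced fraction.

P(Z = 1 | obs) = 2/3

Enumerate traces; 36 have nonzero weight after conditioning:
  (Y=1, W=2, X=0, Z=1, U=0) weight 1/480
  (Y=1, W=2, X=0, Z=1, U=1) weight 1/480
  (Y=1, W=2, X=0, Z=1, U=2) weight 1/480
  (Y=1, W=3, X=0, Z=1, U=0) weight 1/160
  (Y=1, W=3, X=0, Z=1, U=1) weight 1/160
  (Y=1, W=3, X=0, Z=1, U=2) weight 1/160
  (Y=1, W=4, X=0, Z=1, U=0) weight 1/480
  (Y=1, W=4, X=0, Z=1, U=1) weight 1/480
  (Y=2, W=2, X=0, Z=0, U=0) weight 1/480
  … 27 more
Group by Z:
  weight(Z=0) = 3/80
  weight(Z=1) = 3/40
Total weight = 3/80 + 3/40 = 9/80
P(Z=0 | obs) = 3/80 / 9/80 = 1/3
P(Z=1 | obs) = 3/40 / 9/80 = 2/3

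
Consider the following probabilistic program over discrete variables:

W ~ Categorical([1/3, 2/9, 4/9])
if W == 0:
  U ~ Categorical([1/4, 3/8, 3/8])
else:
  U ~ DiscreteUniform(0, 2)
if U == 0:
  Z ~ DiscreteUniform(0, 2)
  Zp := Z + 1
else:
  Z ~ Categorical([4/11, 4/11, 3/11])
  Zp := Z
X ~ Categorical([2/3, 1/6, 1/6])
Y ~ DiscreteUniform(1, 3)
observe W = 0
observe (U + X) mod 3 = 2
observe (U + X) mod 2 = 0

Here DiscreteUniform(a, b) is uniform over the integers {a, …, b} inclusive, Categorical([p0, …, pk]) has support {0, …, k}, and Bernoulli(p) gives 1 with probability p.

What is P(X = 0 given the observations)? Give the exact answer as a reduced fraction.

P(X = 0 | obs) = 12/17

Enumerate traces; 27 have nonzero weight after conditioning:
  (W=0, U=0, Z=0, X=2, Y=1) weight 1/648
  (W=0, U=0, Z=0, X=2, Y=2) weight 1/648
  (W=0, U=0, Z=0, X=2, Y=3) weight 1/648
  (W=0, U=0, Z=1, X=2, Y=1) weight 1/648
  (W=0, U=0, Z=1, X=2, Y=2) weight 1/648
  (W=0, U=0, Z=1, X=2, Y=3) weight 1/648
  (W=0, U=0, Z=2, X=2, Y=1) weight 1/648
  (W=0, U=0, Z=2, X=2, Y=2) weight 1/648
  (W=0, U=1, Z=0, X=1, Y=1) weight 1/396
  (W=0, U=2, Z=0, X=0, Y=1) weight 1/99
  … 17 more
Group by X:
  weight(X=0) = 1/12
  weight(X=1) = 1/48
  weight(X=2) = 1/72
Total weight = 1/12 + 1/48 + 1/72 = 17/144
P(X=0 | obs) = 1/12 / 17/144 = 12/17
P(X=1 | obs) = 1/48 / 17/144 = 3/17
P(X=2 | obs) = 1/72 / 17/144 = 2/17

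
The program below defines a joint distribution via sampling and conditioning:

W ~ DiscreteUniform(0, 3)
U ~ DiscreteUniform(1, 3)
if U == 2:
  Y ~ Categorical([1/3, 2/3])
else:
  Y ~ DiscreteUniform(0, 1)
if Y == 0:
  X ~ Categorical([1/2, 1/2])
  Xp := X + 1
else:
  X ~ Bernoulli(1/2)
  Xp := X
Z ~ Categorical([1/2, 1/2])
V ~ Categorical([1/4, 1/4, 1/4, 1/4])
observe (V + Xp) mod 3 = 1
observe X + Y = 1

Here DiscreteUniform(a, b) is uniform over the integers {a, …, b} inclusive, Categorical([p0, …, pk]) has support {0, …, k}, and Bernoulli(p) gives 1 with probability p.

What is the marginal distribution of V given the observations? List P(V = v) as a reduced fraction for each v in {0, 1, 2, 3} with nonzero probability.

Enumerate traces; 48 have nonzero weight after conditioning:
  (W=0, U=1, Y=0, X=1, Z=0, V=2) weight 1/384
  (W=0, U=1, Y=0, X=1, Z=1, V=2) weight 1/384
  (W=0, U=1, Y=1, X=0, Z=0, V=1) weight 1/384
  (W=0, U=1, Y=1, X=0, Z=1, V=1) weight 1/384
  (W=0, U=2, Y=0, X=1, Z=0, V=2) weight 1/576
  (W=0, U=2, Y=0, X=1, Z=1, V=2) weight 1/576
  (W=0, U=2, Y=1, X=0, Z=0, V=1) weight 1/288
  (W=0, U=2, Y=1, X=0, Z=1, V=1) weight 1/288
  … 40 more
Group by V:
  weight(V=1) = 5/72
  weight(V=2) = 1/18
Total weight = 5/72 + 1/18 = 1/8
P(V=1 | obs) = 5/72 / 1/8 = 5/9
P(V=2 | obs) = 1/18 / 1/8 = 4/9

P(V=1) = 5/9, P(V=2) = 4/9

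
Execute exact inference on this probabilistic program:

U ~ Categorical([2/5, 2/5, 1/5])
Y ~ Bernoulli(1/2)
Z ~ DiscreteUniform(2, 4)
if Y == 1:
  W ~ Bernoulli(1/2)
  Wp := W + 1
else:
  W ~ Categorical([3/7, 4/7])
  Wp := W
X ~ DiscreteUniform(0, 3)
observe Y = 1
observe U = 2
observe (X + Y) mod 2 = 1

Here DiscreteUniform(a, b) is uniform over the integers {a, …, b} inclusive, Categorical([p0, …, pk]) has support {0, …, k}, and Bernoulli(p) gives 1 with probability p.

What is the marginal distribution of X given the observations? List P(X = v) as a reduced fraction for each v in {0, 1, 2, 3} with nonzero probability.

P(X=0) = 1/2, P(X=2) = 1/2

Enumerate traces; 12 have nonzero weight after conditioning:
  (U=2, Y=1, Z=2, W=0, X=0) weight 1/240
  (U=2, Y=1, Z=2, W=0, X=2) weight 1/240
  (U=2, Y=1, Z=2, W=1, X=0) weight 1/240
  (U=2, Y=1, Z=2, W=1, X=2) weight 1/240
  (U=2, Y=1, Z=3, W=0, X=0) weight 1/240
  (U=2, Y=1, Z=3, W=0, X=2) weight 1/240
  (U=2, Y=1, Z=3, W=1, X=0) weight 1/240
  (U=2, Y=1, Z=3, W=1, X=2) weight 1/240
  … 4 more
Group by X:
  weight(X=0) = 1/40
  weight(X=2) = 1/40
Total weight = 1/40 + 1/40 = 1/20
P(X=0 | obs) = 1/40 / 1/20 = 1/2
P(X=2 | obs) = 1/40 / 1/20 = 1/2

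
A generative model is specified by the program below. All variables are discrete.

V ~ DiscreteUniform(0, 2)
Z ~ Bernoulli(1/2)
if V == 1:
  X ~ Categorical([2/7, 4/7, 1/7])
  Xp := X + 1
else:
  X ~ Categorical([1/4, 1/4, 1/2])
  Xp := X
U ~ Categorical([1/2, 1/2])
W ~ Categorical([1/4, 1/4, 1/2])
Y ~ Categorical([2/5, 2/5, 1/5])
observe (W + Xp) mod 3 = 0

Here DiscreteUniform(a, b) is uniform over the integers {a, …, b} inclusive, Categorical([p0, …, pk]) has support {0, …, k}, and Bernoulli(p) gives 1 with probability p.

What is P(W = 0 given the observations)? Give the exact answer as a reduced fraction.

Enumerate traces; 108 have nonzero weight after conditioning:
  (V=0, Z=0, X=0, U=0, W=0, Y=0) weight 1/480
  (V=0, Z=0, X=0, U=0, W=0, Y=1) weight 1/480
  (V=0, Z=0, X=0, U=0, W=0, Y=2) weight 1/960
  (V=0, Z=0, X=0, U=1, W=0, Y=0) weight 1/480
  (V=0, Z=0, X=0, U=1, W=0, Y=1) weight 1/480
  (V=0, Z=0, X=0, U=1, W=0, Y=2) weight 1/960
  (V=0, Z=0, X=1, U=0, W=2, Y=0) weight 1/240
  (V=0, Z=0, X=1, U=0, W=2, Y=1) weight 1/240
  (V=0, Z=0, X=2, U=0, W=1, Y=0) weight 1/240
  … 99 more
Group by W:
  weight(W=0) = 3/56
  weight(W=1) = 11/84
  weight(W=2) = 11/84
Total weight = 3/56 + 11/84 + 11/84 = 53/168
P(W=0 | obs) = 3/56 / 53/168 = 9/53
P(W=1 | obs) = 11/84 / 53/168 = 22/53
P(W=2 | obs) = 11/84 / 53/168 = 22/53

P(W = 0 | obs) = 9/53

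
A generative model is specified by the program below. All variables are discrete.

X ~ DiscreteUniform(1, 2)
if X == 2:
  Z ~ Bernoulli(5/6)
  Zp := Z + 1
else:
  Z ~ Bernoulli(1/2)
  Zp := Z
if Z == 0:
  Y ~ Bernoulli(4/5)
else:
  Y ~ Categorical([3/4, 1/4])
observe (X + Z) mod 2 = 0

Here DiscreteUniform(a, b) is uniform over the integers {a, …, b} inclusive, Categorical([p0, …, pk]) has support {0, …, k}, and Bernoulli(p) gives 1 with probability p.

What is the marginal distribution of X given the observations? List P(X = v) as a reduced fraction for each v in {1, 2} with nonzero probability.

P(X=1) = 3/4, P(X=2) = 1/4

Enumerate traces; 4 have nonzero weight after conditioning:
  (X=1, Z=1, Y=0) weight 3/16
  (X=1, Z=1, Y=1) weight 1/16
  (X=2, Z=0, Y=0) weight 1/60
  (X=2, Z=0, Y=1) weight 1/15
Group by X:
  weight(X=1) = 1/4
  weight(X=2) = 1/12
Total weight = 1/4 + 1/12 = 1/3
P(X=1 | obs) = 1/4 / 1/3 = 3/4
P(X=2 | obs) = 1/12 / 1/3 = 1/4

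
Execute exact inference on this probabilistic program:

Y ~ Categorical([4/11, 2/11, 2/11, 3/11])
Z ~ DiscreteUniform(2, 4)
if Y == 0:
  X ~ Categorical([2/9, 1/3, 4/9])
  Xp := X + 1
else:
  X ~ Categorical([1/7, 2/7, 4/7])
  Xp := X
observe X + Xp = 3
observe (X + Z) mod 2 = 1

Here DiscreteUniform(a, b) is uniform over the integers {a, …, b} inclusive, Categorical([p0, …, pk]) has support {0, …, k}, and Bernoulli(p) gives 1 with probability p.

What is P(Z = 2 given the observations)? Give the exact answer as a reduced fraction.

P(Z = 2 | obs) = 1/2

Enumerate traces; 2 have nonzero weight after conditioning:
  (Y=0, Z=2, X=1) weight 4/99
  (Y=0, Z=4, X=1) weight 4/99
Group by Z:
  weight(Z=2) = 4/99
  weight(Z=4) = 4/99
Total weight = 4/99 + 4/99 = 8/99
P(Z=2 | obs) = 4/99 / 8/99 = 1/2
P(Z=4 | obs) = 4/99 / 8/99 = 1/2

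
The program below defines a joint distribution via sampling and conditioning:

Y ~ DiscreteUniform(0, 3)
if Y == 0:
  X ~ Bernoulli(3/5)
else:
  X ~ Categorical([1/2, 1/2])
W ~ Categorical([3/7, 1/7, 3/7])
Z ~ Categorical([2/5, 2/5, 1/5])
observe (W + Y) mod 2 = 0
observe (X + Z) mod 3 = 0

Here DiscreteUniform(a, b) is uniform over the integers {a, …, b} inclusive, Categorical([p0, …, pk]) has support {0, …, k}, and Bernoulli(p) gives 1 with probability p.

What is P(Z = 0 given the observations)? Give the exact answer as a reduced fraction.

Enumerate traces; 12 have nonzero weight after conditioning:
  (Y=0, X=0, W=0, Z=0) weight 3/175
  (Y=0, X=0, W=2, Z=0) weight 3/175
  (Y=0, X=1, W=0, Z=2) weight 9/700
  (Y=0, X=1, W=2, Z=2) weight 9/700
  (Y=1, X=0, W=1, Z=0) weight 1/140
  (Y=1, X=1, W=1, Z=2) weight 1/280
  (Y=2, X=0, W=0, Z=0) weight 3/140
  (Y=2, X=0, W=2, Z=0) weight 3/140
  … 4 more
Group by Z:
  weight(Z=0) = 16/175
  weight(Z=2) = 19/350
Total weight = 16/175 + 19/350 = 51/350
P(Z=0 | obs) = 16/175 / 51/350 = 32/51
P(Z=2 | obs) = 19/350 / 51/350 = 19/51

P(Z = 0 | obs) = 32/51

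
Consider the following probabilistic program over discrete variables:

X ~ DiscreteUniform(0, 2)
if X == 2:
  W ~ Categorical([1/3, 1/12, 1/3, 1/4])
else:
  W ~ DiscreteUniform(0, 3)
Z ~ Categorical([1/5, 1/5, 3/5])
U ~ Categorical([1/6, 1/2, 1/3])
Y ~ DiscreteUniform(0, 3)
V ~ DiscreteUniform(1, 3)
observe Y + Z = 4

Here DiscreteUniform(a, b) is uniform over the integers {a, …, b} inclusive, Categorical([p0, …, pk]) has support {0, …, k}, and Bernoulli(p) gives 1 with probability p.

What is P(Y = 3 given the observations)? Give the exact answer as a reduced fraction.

Enumerate traces; 216 have nonzero weight after conditioning:
  (X=0, W=0, Z=1, U=0, Y=3, V=1) weight 1/4320
  (X=0, W=0, Z=1, U=0, Y=3, V=2) weight 1/4320
  (X=0, W=0, Z=1, U=0, Y=3, V=3) weight 1/4320
  (X=0, W=0, Z=1, U=1, Y=3, V=1) weight 1/1440
  (X=0, W=0, Z=1, U=1, Y=3, V=2) weight 1/1440
  (X=0, W=0, Z=1, U=1, Y=3, V=3) weight 1/1440
  (X=0, W=0, Z=1, U=2, Y=3, V=1) weight 1/2160
  (X=0, W=0, Z=1, U=2, Y=3, V=2) weight 1/2160
  (X=0, W=0, Z=2, U=0, Y=2, V=1) weight 1/1440
  … 207 more
Group by Y:
  weight(Y=2) = 3/20
  weight(Y=3) = 1/20
Total weight = 3/20 + 1/20 = 1/5
P(Y=2 | obs) = 3/20 / 1/5 = 3/4
P(Y=3 | obs) = 1/20 / 1/5 = 1/4

P(Y = 3 | obs) = 1/4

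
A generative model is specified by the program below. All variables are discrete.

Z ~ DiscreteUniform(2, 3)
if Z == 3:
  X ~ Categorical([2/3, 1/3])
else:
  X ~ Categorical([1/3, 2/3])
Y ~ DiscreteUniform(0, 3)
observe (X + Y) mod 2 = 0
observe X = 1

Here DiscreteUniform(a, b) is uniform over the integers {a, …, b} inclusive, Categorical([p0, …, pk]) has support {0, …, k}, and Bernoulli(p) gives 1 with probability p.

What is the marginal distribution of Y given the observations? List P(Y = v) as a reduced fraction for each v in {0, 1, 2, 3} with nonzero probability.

Enumerate traces; 4 have nonzero weight after conditioning:
  (Z=2, X=1, Y=1) weight 1/12
  (Z=2, X=1, Y=3) weight 1/12
  (Z=3, X=1, Y=1) weight 1/24
  (Z=3, X=1, Y=3) weight 1/24
Group by Y:
  weight(Y=1) = 1/8
  weight(Y=3) = 1/8
Total weight = 1/8 + 1/8 = 1/4
P(Y=1 | obs) = 1/8 / 1/4 = 1/2
P(Y=3 | obs) = 1/8 / 1/4 = 1/2

P(Y=1) = 1/2, P(Y=3) = 1/2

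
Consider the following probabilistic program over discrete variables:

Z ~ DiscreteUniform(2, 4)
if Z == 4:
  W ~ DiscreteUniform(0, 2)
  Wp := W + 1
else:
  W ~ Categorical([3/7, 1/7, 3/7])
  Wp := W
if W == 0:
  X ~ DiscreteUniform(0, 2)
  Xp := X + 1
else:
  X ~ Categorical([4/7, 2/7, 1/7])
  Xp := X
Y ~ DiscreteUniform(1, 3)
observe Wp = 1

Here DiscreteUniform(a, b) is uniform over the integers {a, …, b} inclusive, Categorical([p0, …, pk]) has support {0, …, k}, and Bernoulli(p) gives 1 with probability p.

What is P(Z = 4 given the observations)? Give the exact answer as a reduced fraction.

P(Z = 4 | obs) = 7/13

Enumerate traces; 27 have nonzero weight after conditioning:
  (Z=2, W=1, X=0, Y=1) weight 4/441
  (Z=2, W=1, X=0, Y=2) weight 4/441
  (Z=2, W=1, X=0, Y=3) weight 4/441
  (Z=2, W=1, X=1, Y=1) weight 2/441
  (Z=2, W=1, X=1, Y=2) weight 2/441
  (Z=2, W=1, X=1, Y=3) weight 2/441
  (Z=2, W=1, X=2, Y=1) weight 1/441
  (Z=2, W=1, X=2, Y=2) weight 1/441
  (Z=3, W=1, X=0, Y=1) weight 4/441
  (Z=4, W=0, X=0, Y=1) weight 1/81
  … 17 more
Group by Z:
  weight(Z=2) = 1/21
  weight(Z=3) = 1/21
  weight(Z=4) = 1/9
Total weight = 1/21 + 1/21 + 1/9 = 13/63
P(Z=2 | obs) = 1/21 / 13/63 = 3/13
P(Z=3 | obs) = 1/21 / 13/63 = 3/13
P(Z=4 | obs) = 1/9 / 13/63 = 7/13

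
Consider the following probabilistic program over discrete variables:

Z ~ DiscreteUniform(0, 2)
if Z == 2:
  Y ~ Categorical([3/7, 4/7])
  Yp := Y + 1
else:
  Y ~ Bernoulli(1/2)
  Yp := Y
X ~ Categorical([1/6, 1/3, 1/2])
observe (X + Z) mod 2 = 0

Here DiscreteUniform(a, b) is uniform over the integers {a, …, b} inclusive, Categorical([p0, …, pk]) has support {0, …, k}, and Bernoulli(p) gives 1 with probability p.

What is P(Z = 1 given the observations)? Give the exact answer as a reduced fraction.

Enumerate traces; 10 have nonzero weight after conditioning:
  (Z=0, Y=0, X=0) weight 1/36
  (Z=0, Y=0, X=2) weight 1/12
  (Z=0, Y=1, X=0) weight 1/36
  (Z=0, Y=1, X=2) weight 1/12
  (Z=1, Y=0, X=1) weight 1/18
  (Z=1, Y=1, X=1) weight 1/18
  (Z=2, Y=0, X=0) weight 1/42
  (Z=2, Y=0, X=2) weight 1/14
  … 2 more
Group by Z:
  weight(Z=0) = 2/9
  weight(Z=1) = 1/9
  weight(Z=2) = 2/9
Total weight = 2/9 + 1/9 + 2/9 = 5/9
P(Z=0 | obs) = 2/9 / 5/9 = 2/5
P(Z=1 | obs) = 1/9 / 5/9 = 1/5
P(Z=2 | obs) = 2/9 / 5/9 = 2/5

P(Z = 1 | obs) = 1/5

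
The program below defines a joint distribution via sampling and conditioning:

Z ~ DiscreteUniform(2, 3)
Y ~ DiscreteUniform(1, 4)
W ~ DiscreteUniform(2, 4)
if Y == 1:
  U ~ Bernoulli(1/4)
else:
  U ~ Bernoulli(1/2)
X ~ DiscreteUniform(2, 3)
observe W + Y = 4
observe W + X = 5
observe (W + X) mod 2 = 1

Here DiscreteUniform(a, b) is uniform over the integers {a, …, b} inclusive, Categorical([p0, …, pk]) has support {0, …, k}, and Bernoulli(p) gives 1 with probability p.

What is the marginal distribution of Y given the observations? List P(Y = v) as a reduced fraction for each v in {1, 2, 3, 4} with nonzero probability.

P(Y=1) = 1/2, P(Y=2) = 1/2

Enumerate traces; 8 have nonzero weight after conditioning:
  (Z=2, Y=1, W=3, U=0, X=2) weight 1/64
  (Z=2, Y=1, W=3, U=1, X=2) weight 1/192
  (Z=2, Y=2, W=2, U=0, X=3) weight 1/96
  (Z=2, Y=2, W=2, U=1, X=3) weight 1/96
  (Z=3, Y=1, W=3, U=0, X=2) weight 1/64
  (Z=3, Y=1, W=3, U=1, X=2) weight 1/192
  (Z=3, Y=2, W=2, U=0, X=3) weight 1/96
  (Z=3, Y=2, W=2, U=1, X=3) weight 1/96
Group by Y:
  weight(Y=1) = 1/24
  weight(Y=2) = 1/24
Total weight = 1/24 + 1/24 = 1/12
P(Y=1 | obs) = 1/24 / 1/12 = 1/2
P(Y=2 | obs) = 1/24 / 1/12 = 1/2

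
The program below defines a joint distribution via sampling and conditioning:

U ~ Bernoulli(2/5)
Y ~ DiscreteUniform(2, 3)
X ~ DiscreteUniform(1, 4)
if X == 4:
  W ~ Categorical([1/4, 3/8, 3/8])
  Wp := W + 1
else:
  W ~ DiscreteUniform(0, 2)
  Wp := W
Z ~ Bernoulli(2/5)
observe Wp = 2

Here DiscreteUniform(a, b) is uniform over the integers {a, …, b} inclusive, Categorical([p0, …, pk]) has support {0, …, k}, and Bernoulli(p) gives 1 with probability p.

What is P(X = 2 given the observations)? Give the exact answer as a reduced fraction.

P(X = 2 | obs) = 8/33

Enumerate traces; 32 have nonzero weight after conditioning:
  (U=0, Y=2, X=1, W=2, Z=0) weight 3/200
  (U=0, Y=2, X=1, W=2, Z=1) weight 1/100
  (U=0, Y=2, X=2, W=2, Z=0) weight 3/200
  (U=0, Y=2, X=2, W=2, Z=1) weight 1/100
  (U=0, Y=2, X=3, W=2, Z=0) weight 3/200
  (U=0, Y=2, X=3, W=2, Z=1) weight 1/100
  (U=0, Y=2, X=4, W=1, Z=0) weight 27/1600
  (U=0, Y=2, X=4, W=1, Z=1) weight 9/800
  … 24 more
Group by X:
  weight(X=1) = 1/12
  weight(X=2) = 1/12
  weight(X=3) = 1/12
  weight(X=4) = 3/32
Total weight = 1/12 + 1/12 + 1/12 + 3/32 = 11/32
P(X=1 | obs) = 1/12 / 11/32 = 8/33
P(X=2 | obs) = 1/12 / 11/32 = 8/33
P(X=3 | obs) = 1/12 / 11/32 = 8/33
P(X=4 | obs) = 3/32 / 11/32 = 3/11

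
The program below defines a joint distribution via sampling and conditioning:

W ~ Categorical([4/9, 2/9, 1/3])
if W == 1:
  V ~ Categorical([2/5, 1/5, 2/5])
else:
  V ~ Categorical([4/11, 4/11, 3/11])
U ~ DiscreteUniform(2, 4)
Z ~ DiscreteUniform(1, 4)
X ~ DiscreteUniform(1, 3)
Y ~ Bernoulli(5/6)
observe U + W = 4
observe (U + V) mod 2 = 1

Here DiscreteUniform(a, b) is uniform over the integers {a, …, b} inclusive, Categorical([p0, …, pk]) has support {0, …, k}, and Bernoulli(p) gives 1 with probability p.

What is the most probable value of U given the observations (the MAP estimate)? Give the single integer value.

Enumerate traces; 96 have nonzero weight after conditioning:
  (W=0, V=1, U=4, Z=1, X=1, Y=0) weight 2/2673
  (W=0, V=1, U=4, Z=1, X=1, Y=1) weight 10/2673
  (W=0, V=1, U=4, Z=1, X=2, Y=0) weight 2/2673
  (W=0, V=1, U=4, Z=1, X=2, Y=1) weight 10/2673
  (W=0, V=1, U=4, Z=1, X=3, Y=0) weight 2/2673
  (W=0, V=1, U=4, Z=1, X=3, Y=1) weight 10/2673
  (W=0, V=1, U=4, Z=2, X=1, Y=0) weight 2/2673
  (W=0, V=1, U=4, Z=2, X=1, Y=1) weight 10/2673
  (W=1, V=0, U=3, Z=1, X=1, Y=0) weight 1/2430
  (W=2, V=1, U=2, Z=1, X=1, Y=0) weight 1/1782
  … 86 more
Group by U:
  weight(U=2) = 4/99
  weight(U=3) = 8/135
  weight(U=4) = 16/297
Total weight = 4/99 + 8/135 + 16/297 = 76/495
P(U=2 | obs) = 4/99 / 76/495 = 5/19
P(U=3 | obs) = 8/135 / 76/495 = 22/57
P(U=4 | obs) = 16/297 / 76/495 = 20/57
argmax = 3

argmax_v P(U = v | obs) = 3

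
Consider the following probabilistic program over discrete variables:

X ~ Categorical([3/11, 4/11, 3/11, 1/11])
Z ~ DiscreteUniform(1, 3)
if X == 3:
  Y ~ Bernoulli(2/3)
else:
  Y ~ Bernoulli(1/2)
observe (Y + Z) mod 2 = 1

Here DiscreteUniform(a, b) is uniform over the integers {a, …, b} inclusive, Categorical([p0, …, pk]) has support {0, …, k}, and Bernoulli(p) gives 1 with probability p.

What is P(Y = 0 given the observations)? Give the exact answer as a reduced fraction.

Enumerate traces; 12 have nonzero weight after conditioning:
  (X=0, Z=1, Y=0) weight 1/22
  (X=0, Z=2, Y=1) weight 1/22
  (X=0, Z=3, Y=0) weight 1/22
  (X=1, Z=1, Y=0) weight 2/33
  (X=1, Z=2, Y=1) weight 2/33
  (X=1, Z=3, Y=0) weight 2/33
  (X=2, Z=1, Y=0) weight 1/22
  (X=2, Z=2, Y=1) weight 1/22
  … 4 more
Group by Y:
  weight(Y=0) = 32/99
  weight(Y=1) = 17/99
Total weight = 32/99 + 17/99 = 49/99
P(Y=0 | obs) = 32/99 / 49/99 = 32/49
P(Y=1 | obs) = 17/99 / 49/99 = 17/49

P(Y = 0 | obs) = 32/49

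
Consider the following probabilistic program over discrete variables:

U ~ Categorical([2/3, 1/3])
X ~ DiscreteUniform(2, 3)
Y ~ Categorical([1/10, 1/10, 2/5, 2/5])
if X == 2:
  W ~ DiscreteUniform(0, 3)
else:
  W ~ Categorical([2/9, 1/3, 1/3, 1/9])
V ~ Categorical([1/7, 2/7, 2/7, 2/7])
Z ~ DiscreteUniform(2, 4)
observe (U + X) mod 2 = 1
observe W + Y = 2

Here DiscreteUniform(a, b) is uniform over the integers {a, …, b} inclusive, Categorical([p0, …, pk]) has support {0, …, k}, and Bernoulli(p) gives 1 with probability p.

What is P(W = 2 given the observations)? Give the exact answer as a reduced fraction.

Enumerate traces; 72 have nonzero weight after conditioning:
  (U=0, X=3, Y=0, W=2, V=0, Z=2) weight 1/1890
  (U=0, X=3, Y=0, W=2, V=0, Z=3) weight 1/1890
  (U=0, X=3, Y=0, W=2, V=0, Z=4) weight 1/1890
  (U=0, X=3, Y=0, W=2, V=1, Z=2) weight 1/945
  (U=0, X=3, Y=0, W=2, V=1, Z=3) weight 1/945
  (U=0, X=3, Y=0, W=2, V=1, Z=4) weight 1/945
  (U=0, X=3, Y=0, W=2, V=2, Z=2) weight 1/945
  (U=0, X=3, Y=0, W=2, V=2, Z=3) weight 1/945
  (U=0, X=3, Y=1, W=1, V=0, Z=2) weight 1/1890
  (U=0, X=3, Y=2, W=0, V=0, Z=2) weight 4/2835
  … 62 more
Group by W:
  weight(W=0) = 5/108
  weight(W=1) = 11/720
  weight(W=2) = 11/720
Total weight = 5/108 + 11/720 + 11/720 = 83/1080
P(W=0 | obs) = 5/108 / 83/1080 = 50/83
P(W=1 | obs) = 11/720 / 83/1080 = 33/166
P(W=2 | obs) = 11/720 / 83/1080 = 33/166

P(W = 2 | obs) = 33/166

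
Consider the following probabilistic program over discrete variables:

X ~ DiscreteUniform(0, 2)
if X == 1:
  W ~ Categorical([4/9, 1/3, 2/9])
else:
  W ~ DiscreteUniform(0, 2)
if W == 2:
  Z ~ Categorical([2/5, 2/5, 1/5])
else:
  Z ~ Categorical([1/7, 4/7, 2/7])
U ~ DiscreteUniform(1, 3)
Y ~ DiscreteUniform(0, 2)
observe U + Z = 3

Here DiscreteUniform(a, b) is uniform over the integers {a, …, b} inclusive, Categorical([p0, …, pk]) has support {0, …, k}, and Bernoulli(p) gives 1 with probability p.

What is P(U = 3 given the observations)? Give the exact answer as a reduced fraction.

Enumerate traces; 81 have nonzero weight after conditioning:
  (X=0, W=0, Z=0, U=3, Y=0) weight 1/567
  (X=0, W=0, Z=0, U=3, Y=1) weight 1/567
  (X=0, W=0, Z=0, U=3, Y=2) weight 1/567
  (X=0, W=0, Z=1, U=2, Y=0) weight 4/567
  (X=0, W=0, Z=1, U=2, Y=1) weight 4/567
  (X=0, W=0, Z=1, U=2, Y=2) weight 4/567
  (X=0, W=0, Z=2, U=1, Y=0) weight 2/567
  (X=0, W=0, Z=2, U=1, Y=1) weight 2/567
  … 73 more
Group by U:
  weight(U=1) = 82/945
  weight(U=2) = 164/945
  weight(U=3) = 23/315
Total weight = 82/945 + 164/945 + 23/315 = 1/3
P(U=1 | obs) = 82/945 / 1/3 = 82/315
P(U=2 | obs) = 164/945 / 1/3 = 164/315
P(U=3 | obs) = 23/315 / 1/3 = 23/105

P(U = 3 | obs) = 23/105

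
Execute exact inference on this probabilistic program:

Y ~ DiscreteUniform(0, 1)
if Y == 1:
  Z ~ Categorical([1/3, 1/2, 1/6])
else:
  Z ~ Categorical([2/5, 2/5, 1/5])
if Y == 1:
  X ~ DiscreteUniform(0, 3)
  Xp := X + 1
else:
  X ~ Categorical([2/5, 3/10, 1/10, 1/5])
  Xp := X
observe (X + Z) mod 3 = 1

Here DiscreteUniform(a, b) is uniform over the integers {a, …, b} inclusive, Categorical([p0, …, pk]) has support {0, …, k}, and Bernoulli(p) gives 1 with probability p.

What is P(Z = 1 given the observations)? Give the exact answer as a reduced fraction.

P(Z = 1 | obs) = 98/151

Enumerate traces; 8 have nonzero weight after conditioning:
  (Y=0, Z=0, X=1) weight 3/50
  (Y=0, Z=1, X=0) weight 2/25
  (Y=0, Z=1, X=3) weight 1/25
  (Y=0, Z=2, X=2) weight 1/100
  (Y=1, Z=0, X=1) weight 1/24
  (Y=1, Z=1, X=0) weight 1/16
  (Y=1, Z=1, X=3) weight 1/16
  (Y=1, Z=2, X=2) weight 1/48
Group by Z:
  weight(Z=0) = 61/600
  weight(Z=1) = 49/200
  weight(Z=2) = 37/1200
Total weight = 61/600 + 49/200 + 37/1200 = 151/400
P(Z=0 | obs) = 61/600 / 151/400 = 122/453
P(Z=1 | obs) = 49/200 / 151/400 = 98/151
P(Z=2 | obs) = 37/1200 / 151/400 = 37/453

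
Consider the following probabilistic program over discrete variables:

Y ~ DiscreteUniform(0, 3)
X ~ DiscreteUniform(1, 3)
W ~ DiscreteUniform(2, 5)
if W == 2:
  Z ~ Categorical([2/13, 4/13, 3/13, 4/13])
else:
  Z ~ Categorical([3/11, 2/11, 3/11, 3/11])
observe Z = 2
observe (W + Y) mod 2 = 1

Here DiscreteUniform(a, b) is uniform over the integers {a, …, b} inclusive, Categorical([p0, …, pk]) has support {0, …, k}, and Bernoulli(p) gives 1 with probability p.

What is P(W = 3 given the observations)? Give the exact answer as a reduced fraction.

Enumerate traces; 24 have nonzero weight after conditioning:
  (Y=0, X=1, W=3, Z=2) weight 1/176
  (Y=0, X=1, W=5, Z=2) weight 1/176
  (Y=0, X=2, W=3, Z=2) weight 1/176
  (Y=0, X=2, W=5, Z=2) weight 1/176
  (Y=0, X=3, W=3, Z=2) weight 1/176
  (Y=0, X=3, W=5, Z=2) weight 1/176
  (Y=1, X=1, W=2, Z=2) weight 1/208
  (Y=1, X=1, W=4, Z=2) weight 1/176
  … 16 more
Group by W:
  weight(W=2) = 3/104
  weight(W=3) = 3/88
  weight(W=4) = 3/88
  weight(W=5) = 3/88
Total weight = 3/104 + 3/88 + 3/88 + 3/88 = 75/572
P(W=2 | obs) = 3/104 / 75/572 = 11/50
P(W=3 | obs) = 3/88 / 75/572 = 13/50
P(W=4 | obs) = 3/88 / 75/572 = 13/50
P(W=5 | obs) = 3/88 / 75/572 = 13/50

P(W = 3 | obs) = 13/50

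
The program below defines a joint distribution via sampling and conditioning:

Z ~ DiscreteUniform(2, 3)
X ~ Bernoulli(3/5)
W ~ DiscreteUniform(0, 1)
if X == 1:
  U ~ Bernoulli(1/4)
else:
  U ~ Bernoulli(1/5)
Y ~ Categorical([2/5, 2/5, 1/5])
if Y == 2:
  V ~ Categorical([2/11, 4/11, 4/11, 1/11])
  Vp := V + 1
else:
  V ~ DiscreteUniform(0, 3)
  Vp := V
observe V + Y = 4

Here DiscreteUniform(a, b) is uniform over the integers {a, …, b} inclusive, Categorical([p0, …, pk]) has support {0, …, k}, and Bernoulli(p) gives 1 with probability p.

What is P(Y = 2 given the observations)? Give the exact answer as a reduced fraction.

Enumerate traces; 32 have nonzero weight after conditioning:
  (Z=2, X=0, W=0, U=0, Y=1, V=3) weight 1/125
  (Z=2, X=0, W=0, U=0, Y=2, V=2) weight 8/1375
  (Z=2, X=0, W=0, U=1, Y=1, V=3) weight 1/500
  (Z=2, X=0, W=0, U=1, Y=2, V=2) weight 2/1375
  (Z=2, X=0, W=1, U=0, Y=1, V=3) weight 1/125
  (Z=2, X=0, W=1, U=0, Y=2, V=2) weight 8/1375
  (Z=2, X=0, W=1, U=1, Y=1, V=3) weight 1/500
  (Z=2, X=0, W=1, U=1, Y=2, V=2) weight 2/1375
  … 24 more
Group by Y:
  weight(Y=1) = 1/10
  weight(Y=2) = 4/55
Total weight = 1/10 + 4/55 = 19/110
P(Y=1 | obs) = 1/10 / 19/110 = 11/19
P(Y=2 | obs) = 4/55 / 19/110 = 8/19

P(Y = 2 | obs) = 8/19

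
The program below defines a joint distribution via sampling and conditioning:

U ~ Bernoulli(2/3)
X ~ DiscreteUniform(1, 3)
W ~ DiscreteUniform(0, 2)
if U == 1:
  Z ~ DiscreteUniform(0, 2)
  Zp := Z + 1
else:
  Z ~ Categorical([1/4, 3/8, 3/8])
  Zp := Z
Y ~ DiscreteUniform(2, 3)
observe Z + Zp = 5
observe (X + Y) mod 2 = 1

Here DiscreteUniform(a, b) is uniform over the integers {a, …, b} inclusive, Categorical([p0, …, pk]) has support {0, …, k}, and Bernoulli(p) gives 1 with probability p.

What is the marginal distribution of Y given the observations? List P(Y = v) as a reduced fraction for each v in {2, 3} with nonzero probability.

P(Y=2) = 2/3, P(Y=3) = 1/3

Enumerate traces; 9 have nonzero weight after conditioning:
  (U=1, X=1, W=0, Z=2, Y=2) weight 1/81
  (U=1, X=1, W=1, Z=2, Y=2) weight 1/81
  (U=1, X=1, W=2, Z=2, Y=2) weight 1/81
  (U=1, X=2, W=0, Z=2, Y=3) weight 1/81
  (U=1, X=2, W=1, Z=2, Y=3) weight 1/81
  (U=1, X=2, W=2, Z=2, Y=3) weight 1/81
  (U=1, X=3, W=0, Z=2, Y=2) weight 1/81
  (U=1, X=3, W=1, Z=2, Y=2) weight 1/81
  … 1 more
Group by Y:
  weight(Y=2) = 2/27
  weight(Y=3) = 1/27
Total weight = 2/27 + 1/27 = 1/9
P(Y=2 | obs) = 2/27 / 1/9 = 2/3
P(Y=3 | obs) = 1/27 / 1/9 = 1/3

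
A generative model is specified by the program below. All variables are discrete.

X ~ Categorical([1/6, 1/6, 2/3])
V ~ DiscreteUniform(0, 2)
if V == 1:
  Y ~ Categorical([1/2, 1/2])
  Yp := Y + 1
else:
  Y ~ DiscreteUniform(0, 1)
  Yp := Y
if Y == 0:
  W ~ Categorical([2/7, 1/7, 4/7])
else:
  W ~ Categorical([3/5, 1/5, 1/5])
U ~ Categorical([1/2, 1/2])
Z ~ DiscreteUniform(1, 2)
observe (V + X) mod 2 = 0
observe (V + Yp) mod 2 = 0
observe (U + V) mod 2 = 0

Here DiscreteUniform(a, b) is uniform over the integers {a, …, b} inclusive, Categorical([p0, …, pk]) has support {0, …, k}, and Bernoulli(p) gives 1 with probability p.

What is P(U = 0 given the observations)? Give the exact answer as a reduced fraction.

Enumerate traces; 30 have nonzero weight after conditioning:
  (X=0, V=0, Y=0, W=0, U=0, Z=1) weight 1/504
  (X=0, V=0, Y=0, W=0, U=0, Z=2) weight 1/504
  (X=0, V=0, Y=0, W=1, U=0, Z=1) weight 1/1008
  (X=0, V=0, Y=0, W=1, U=0, Z=2) weight 1/1008
  (X=0, V=0, Y=0, W=2, U=0, Z=1) weight 1/252
  (X=0, V=0, Y=0, W=2, U=0, Z=2) weight 1/252
  (X=0, V=2, Y=0, W=0, U=0, Z=1) weight 1/504
  (X=0, V=2, Y=0, W=0, U=0, Z=2) weight 1/504
  (X=1, V=1, Y=0, W=0, U=1, Z=1) weight 1/504
  … 21 more
Group by U:
  weight(U=0) = 5/36
  weight(U=1) = 1/72
Total weight = 5/36 + 1/72 = 11/72
P(U=0 | obs) = 5/36 / 11/72 = 10/11
P(U=1 | obs) = 1/72 / 11/72 = 1/11

P(U = 0 | obs) = 10/11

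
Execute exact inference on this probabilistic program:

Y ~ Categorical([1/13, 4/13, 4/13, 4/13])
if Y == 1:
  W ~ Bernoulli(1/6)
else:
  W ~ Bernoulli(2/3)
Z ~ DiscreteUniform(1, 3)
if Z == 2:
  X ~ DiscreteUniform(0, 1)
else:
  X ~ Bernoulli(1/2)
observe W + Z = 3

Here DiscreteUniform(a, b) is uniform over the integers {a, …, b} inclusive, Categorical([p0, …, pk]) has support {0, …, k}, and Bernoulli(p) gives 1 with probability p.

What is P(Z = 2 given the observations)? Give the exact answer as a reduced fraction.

Enumerate traces; 16 have nonzero weight after conditioning:
  (Y=0, W=0, Z=3, X=0) weight 1/234
  (Y=0, W=0, Z=3, X=1) weight 1/234
  (Y=0, W=1, Z=2, X=0) weight 1/117
  (Y=0, W=1, Z=2, X=1) weight 1/117
  (Y=1, W=0, Z=3, X=0) weight 5/117
  (Y=1, W=0, Z=3, X=1) weight 5/117
  (Y=1, W=1, Z=2, X=0) weight 1/117
  (Y=1, W=1, Z=2, X=1) weight 1/117
  … 8 more
Group by Z:
  weight(Z=2) = 20/117
  weight(Z=3) = 19/117
Total weight = 20/117 + 19/117 = 1/3
P(Z=2 | obs) = 20/117 / 1/3 = 20/39
P(Z=3 | obs) = 19/117 / 1/3 = 19/39

P(Z = 2 | obs) = 20/39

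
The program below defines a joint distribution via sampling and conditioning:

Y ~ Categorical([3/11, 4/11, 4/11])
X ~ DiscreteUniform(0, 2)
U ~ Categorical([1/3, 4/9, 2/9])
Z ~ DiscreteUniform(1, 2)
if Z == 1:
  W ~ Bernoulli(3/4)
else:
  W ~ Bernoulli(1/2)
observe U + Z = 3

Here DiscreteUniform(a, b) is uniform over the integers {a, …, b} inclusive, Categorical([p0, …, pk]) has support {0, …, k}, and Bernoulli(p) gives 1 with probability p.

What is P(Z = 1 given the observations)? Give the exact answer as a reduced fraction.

Enumerate traces; 36 have nonzero weight after conditioning:
  (Y=0, X=0, U=1, Z=2, W=0) weight 1/99
  (Y=0, X=0, U=1, Z=2, W=1) weight 1/99
  (Y=0, X=0, U=2, Z=1, W=0) weight 1/396
  (Y=0, X=0, U=2, Z=1, W=1) weight 1/132
  (Y=0, X=1, U=1, Z=2, W=0) weight 1/99
  (Y=0, X=1, U=1, Z=2, W=1) weight 1/99
  (Y=0, X=1, U=2, Z=1, W=0) weight 1/396
  (Y=0, X=1, U=2, Z=1, W=1) weight 1/132
  … 28 more
Group by Z:
  weight(Z=1) = 1/9
  weight(Z=2) = 2/9
Total weight = 1/9 + 2/9 = 1/3
P(Z=1 | obs) = 1/9 / 1/3 = 1/3
P(Z=2 | obs) = 2/9 / 1/3 = 2/3

P(Z = 1 | obs) = 1/3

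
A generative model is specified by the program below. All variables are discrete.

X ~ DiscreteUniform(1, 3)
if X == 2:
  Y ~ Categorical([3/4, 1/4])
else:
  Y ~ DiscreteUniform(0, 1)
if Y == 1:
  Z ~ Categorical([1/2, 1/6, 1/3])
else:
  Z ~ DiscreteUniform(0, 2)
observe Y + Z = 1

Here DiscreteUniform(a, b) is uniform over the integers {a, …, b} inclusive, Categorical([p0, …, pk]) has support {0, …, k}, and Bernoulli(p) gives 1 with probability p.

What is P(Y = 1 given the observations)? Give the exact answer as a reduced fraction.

Enumerate traces; 6 have nonzero weight after conditioning:
  (X=1, Y=0, Z=1) weight 1/18
  (X=1, Y=1, Z=0) weight 1/12
  (X=2, Y=0, Z=1) weight 1/12
  (X=2, Y=1, Z=0) weight 1/24
  (X=3, Y=0, Z=1) weight 1/18
  (X=3, Y=1, Z=0) weight 1/12
Group by Y:
  weight(Y=0) = 7/36
  weight(Y=1) = 5/24
Total weight = 7/36 + 5/24 = 29/72
P(Y=0 | obs) = 7/36 / 29/72 = 14/29
P(Y=1 | obs) = 5/24 / 29/72 = 15/29

P(Y = 1 | obs) = 15/29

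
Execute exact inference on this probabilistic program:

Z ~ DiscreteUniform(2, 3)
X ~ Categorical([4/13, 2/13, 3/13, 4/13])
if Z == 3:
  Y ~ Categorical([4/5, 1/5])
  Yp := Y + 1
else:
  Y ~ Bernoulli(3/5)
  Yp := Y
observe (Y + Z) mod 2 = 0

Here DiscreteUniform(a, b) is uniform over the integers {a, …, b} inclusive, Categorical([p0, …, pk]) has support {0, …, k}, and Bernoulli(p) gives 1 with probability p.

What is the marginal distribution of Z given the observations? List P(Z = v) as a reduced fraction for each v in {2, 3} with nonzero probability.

Enumerate traces; 8 have nonzero weight after conditioning:
  (Z=2, X=0, Y=0) weight 4/65
  (Z=2, X=1, Y=0) weight 2/65
  (Z=2, X=2, Y=0) weight 3/65
  (Z=2, X=3, Y=0) weight 4/65
  (Z=3, X=0, Y=1) weight 2/65
  (Z=3, X=1, Y=1) weight 1/65
  (Z=3, X=2, Y=1) weight 3/130
  (Z=3, X=3, Y=1) weight 2/65
Group by Z:
  weight(Z=2) = 1/5
  weight(Z=3) = 1/10
Total weight = 1/5 + 1/10 = 3/10
P(Z=2 | obs) = 1/5 / 3/10 = 2/3
P(Z=3 | obs) = 1/10 / 3/10 = 1/3

P(Z=2) = 2/3, P(Z=3) = 1/3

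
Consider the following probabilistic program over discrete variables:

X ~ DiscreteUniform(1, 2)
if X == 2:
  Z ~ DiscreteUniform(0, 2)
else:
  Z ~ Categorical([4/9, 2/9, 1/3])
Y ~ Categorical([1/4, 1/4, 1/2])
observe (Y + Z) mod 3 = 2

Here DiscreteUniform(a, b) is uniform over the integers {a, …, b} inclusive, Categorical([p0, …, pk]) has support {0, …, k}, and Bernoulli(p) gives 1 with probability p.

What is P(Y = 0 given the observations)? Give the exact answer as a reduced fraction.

Enumerate traces; 6 have nonzero weight after conditioning:
  (X=1, Z=0, Y=2) weight 1/9
  (X=1, Z=1, Y=1) weight 1/36
  (X=1, Z=2, Y=0) weight 1/24
  (X=2, Z=0, Y=2) weight 1/12
  (X=2, Z=1, Y=1) weight 1/24
  (X=2, Z=2, Y=0) weight 1/24
Group by Y:
  weight(Y=0) = 1/12
  weight(Y=1) = 5/72
  weight(Y=2) = 7/36
Total weight = 1/12 + 5/72 + 7/36 = 25/72
P(Y=0 | obs) = 1/12 / 25/72 = 6/25
P(Y=1 | obs) = 5/72 / 25/72 = 1/5
P(Y=2 | obs) = 7/36 / 25/72 = 14/25

P(Y = 0 | obs) = 6/25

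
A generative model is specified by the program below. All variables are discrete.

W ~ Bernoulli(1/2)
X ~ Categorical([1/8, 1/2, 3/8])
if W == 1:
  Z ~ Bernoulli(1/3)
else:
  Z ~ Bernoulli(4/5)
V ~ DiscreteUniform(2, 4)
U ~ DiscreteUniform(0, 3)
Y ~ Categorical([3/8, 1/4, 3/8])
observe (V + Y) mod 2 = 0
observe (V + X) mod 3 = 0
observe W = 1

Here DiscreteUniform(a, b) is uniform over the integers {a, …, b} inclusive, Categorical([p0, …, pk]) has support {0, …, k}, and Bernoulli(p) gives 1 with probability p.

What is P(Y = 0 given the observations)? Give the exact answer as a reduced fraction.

P(Y = 0 | obs) = 21/44

Enumerate traces; 40 have nonzero weight after conditioning:
  (W=1, X=0, Z=0, V=3, U=0, Y=1) weight 1/1152
  (W=1, X=0, Z=0, V=3, U=1, Y=1) weight 1/1152
  (W=1, X=0, Z=0, V=3, U=2, Y=1) weight 1/1152
  (W=1, X=0, Z=0, V=3, U=3, Y=1) weight 1/1152
  (W=1, X=0, Z=1, V=3, U=0, Y=1) weight 1/2304
  (W=1, X=0, Z=1, V=3, U=1, Y=1) weight 1/2304
  (W=1, X=0, Z=1, V=3, U=2, Y=1) weight 1/2304
  (W=1, X=0, Z=1, V=3, U=3, Y=1) weight 1/2304
  (W=1, X=1, Z=0, V=2, U=0, Y=0) weight 1/192
  (W=1, X=1, Z=0, V=2, U=0, Y=2) weight 1/192
  … 30 more
Group by Y:
  weight(Y=0) = 7/128
  weight(Y=1) = 1/192
  weight(Y=2) = 7/128
Total weight = 7/128 + 1/192 + 7/128 = 11/96
P(Y=0 | obs) = 7/128 / 11/96 = 21/44
P(Y=1 | obs) = 1/192 / 11/96 = 1/22
P(Y=2 | obs) = 7/128 / 11/96 = 21/44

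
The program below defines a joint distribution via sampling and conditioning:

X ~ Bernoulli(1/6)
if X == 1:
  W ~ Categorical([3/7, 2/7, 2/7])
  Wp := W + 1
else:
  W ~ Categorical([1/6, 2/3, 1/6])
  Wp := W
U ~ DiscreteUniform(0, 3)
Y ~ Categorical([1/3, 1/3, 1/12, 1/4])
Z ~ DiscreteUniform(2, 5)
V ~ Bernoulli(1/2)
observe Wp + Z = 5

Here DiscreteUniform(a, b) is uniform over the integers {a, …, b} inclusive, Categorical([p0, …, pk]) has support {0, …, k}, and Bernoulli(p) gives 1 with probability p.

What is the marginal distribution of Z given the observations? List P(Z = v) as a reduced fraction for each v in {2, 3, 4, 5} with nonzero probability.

P(Z=2) = 1/21, P(Z=3) = 47/252, P(Z=4) = 79/126, P(Z=5) = 5/36

Enumerate traces; 192 have nonzero weight after conditioning:
  (X=0, W=0, U=0, Y=0, Z=5, V=0) weight 5/3456
  (X=0, W=0, U=0, Y=0, Z=5, V=1) weight 5/3456
  (X=0, W=0, U=0, Y=1, Z=5, V=0) weight 5/3456
  (X=0, W=0, U=0, Y=1, Z=5, V=1) weight 5/3456
  (X=0, W=0, U=0, Y=2, Z=5, V=0) weight 5/13824
  (X=0, W=0, U=0, Y=2, Z=5, V=1) weight 5/13824
  (X=0, W=0, U=0, Y=3, Z=5, V=0) weight 5/4608
  (X=0, W=0, U=0, Y=3, Z=5, V=1) weight 5/4608
  (X=0, W=1, U=0, Y=0, Z=4, V=0) weight 5/864
  (X=0, W=2, U=0, Y=0, Z=3, V=0) weight 5/3456
  … 182 more
Group by Z:
  weight(Z=2) = 1/84
  weight(Z=3) = 47/1008
  weight(Z=4) = 79/504
  weight(Z=5) = 5/144
Total weight = 1/84 + 47/1008 + 79/504 + 5/144 = 1/4
P(Z=2 | obs) = 1/84 / 1/4 = 1/21
P(Z=3 | obs) = 47/1008 / 1/4 = 47/252
P(Z=4 | obs) = 79/504 / 1/4 = 79/126
P(Z=5 | obs) = 5/144 / 1/4 = 5/36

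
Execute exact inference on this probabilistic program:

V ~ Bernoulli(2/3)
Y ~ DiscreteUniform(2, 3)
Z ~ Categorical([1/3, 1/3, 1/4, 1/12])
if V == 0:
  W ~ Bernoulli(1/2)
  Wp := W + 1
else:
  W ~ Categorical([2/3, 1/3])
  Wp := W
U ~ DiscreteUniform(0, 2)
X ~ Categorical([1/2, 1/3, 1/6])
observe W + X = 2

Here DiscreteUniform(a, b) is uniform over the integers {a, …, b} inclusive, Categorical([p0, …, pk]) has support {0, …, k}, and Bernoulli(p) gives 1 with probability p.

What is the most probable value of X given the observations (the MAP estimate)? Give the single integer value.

argmax_v P(X = v | obs) = 1

Enumerate traces; 96 have nonzero weight after conditioning:
  (V=0, Y=2, Z=0, W=0, U=0, X=2) weight 1/648
  (V=0, Y=2, Z=0, W=0, U=1, X=2) weight 1/648
  (V=0, Y=2, Z=0, W=0, U=2, X=2) weight 1/648
  (V=0, Y=2, Z=0, W=1, U=0, X=1) weight 1/324
  (V=0, Y=2, Z=0, W=1, U=1, X=1) weight 1/324
  (V=0, Y=2, Z=0, W=1, U=2, X=1) weight 1/324
  (V=0, Y=2, Z=1, W=0, U=0, X=2) weight 1/648
  (V=0, Y=2, Z=1, W=0, U=1, X=2) weight 1/648
  … 88 more
Group by X:
  weight(X=1) = 7/54
  weight(X=2) = 11/108
Total weight = 7/54 + 11/108 = 25/108
P(X=1 | obs) = 7/54 / 25/108 = 14/25
P(X=2 | obs) = 11/108 / 25/108 = 11/25
argmax = 1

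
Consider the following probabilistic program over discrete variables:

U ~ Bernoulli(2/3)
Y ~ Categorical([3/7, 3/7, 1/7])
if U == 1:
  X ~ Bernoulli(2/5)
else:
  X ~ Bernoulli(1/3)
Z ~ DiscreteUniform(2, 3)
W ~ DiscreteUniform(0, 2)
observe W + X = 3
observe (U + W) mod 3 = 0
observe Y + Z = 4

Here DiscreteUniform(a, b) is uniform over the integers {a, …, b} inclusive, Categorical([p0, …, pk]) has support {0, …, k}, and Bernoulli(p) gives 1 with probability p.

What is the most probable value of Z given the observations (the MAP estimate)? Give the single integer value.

argmax_v P(Z = v | obs) = 3

Enumerate traces; 2 have nonzero weight after conditioning:
  (U=1, Y=1, X=1, Z=3, W=2) weight 2/105
  (U=1, Y=2, X=1, Z=2, W=2) weight 2/315
Group by Z:
  weight(Z=2) = 2/315
  weight(Z=3) = 2/105
Total weight = 2/315 + 2/105 = 8/315
P(Z=2 | obs) = 2/315 / 8/315 = 1/4
P(Z=3 | obs) = 2/105 / 8/315 = 3/4
argmax = 3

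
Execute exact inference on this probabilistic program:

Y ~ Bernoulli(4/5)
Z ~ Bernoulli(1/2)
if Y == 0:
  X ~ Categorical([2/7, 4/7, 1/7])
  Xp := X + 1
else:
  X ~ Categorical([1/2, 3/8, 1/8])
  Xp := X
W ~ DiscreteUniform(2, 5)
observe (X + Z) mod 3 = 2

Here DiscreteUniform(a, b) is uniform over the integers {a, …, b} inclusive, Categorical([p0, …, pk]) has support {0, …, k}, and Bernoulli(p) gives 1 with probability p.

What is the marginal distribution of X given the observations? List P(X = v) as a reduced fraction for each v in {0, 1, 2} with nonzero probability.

Enumerate traces; 16 have nonzero weight after conditioning:
  (Y=0, Z=0, X=2, W=2) weight 1/280
  (Y=0, Z=0, X=2, W=3) weight 1/280
  (Y=0, Z=0, X=2, W=4) weight 1/280
  (Y=0, Z=0, X=2, W=5) weight 1/280
  (Y=0, Z=1, X=1, W=2) weight 1/70
  (Y=0, Z=1, X=1, W=3) weight 1/70
  (Y=0, Z=1, X=1, W=4) weight 1/70
  (Y=0, Z=1, X=1, W=5) weight 1/70
  … 8 more
Group by X:
  weight(X=1) = 29/140
  weight(X=2) = 9/140
Total weight = 29/140 + 9/140 = 19/70
P(X=1 | obs) = 29/140 / 19/70 = 29/38
P(X=2 | obs) = 9/140 / 19/70 = 9/38

P(X=1) = 29/38, P(X=2) = 9/38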